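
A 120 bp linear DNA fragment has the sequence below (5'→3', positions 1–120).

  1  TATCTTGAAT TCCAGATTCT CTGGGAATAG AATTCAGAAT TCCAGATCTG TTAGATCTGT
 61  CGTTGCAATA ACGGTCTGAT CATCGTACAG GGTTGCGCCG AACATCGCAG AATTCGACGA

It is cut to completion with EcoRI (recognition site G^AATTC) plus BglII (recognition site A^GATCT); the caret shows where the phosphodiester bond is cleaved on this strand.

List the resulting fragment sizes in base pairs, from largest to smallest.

57, 23, 10, 9, 7, 7, 7 bp

EcoRI sites (GAATTC) start at positions 7, 30, 37, 110.
EcoRI cuts after the first base of each site, so after positions 7, 30, 37, 110.
BglII sites (AGATCT) start at positions 44, 53.
BglII cuts after the first base of each site, so after positions 44, 53.
Combined cut positions: 7, 30, 37, 44, 53, 110.
Linear molecule, 6 cuts → 7 fragments:
  1–7 → 7 bp
  8–30 → 23 bp
  31–37 → 7 bp
  38–44 → 7 bp
  45–53 → 9 bp
  54–110 → 57 bp
  111–120 → 10 bp
Sorted largest to smallest: 57, 23, 10, 9, 7, 7, 7 bp.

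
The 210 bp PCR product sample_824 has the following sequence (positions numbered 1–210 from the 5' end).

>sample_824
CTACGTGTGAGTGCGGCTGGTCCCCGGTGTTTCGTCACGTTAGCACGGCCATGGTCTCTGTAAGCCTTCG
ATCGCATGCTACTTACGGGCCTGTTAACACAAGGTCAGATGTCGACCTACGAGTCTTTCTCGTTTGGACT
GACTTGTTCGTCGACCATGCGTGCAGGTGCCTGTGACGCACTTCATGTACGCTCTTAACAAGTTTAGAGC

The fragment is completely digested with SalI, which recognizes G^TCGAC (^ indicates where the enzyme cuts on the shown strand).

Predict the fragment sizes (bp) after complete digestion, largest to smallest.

111, 60, 39 bp

SalI sites (GTCGAC) start at positions 111, 150.
SalI cuts after the first base of each site, so after positions 111, 150.
Linear molecule, 2 cuts → 3 fragments:
  1–111 → 111 bp
  112–150 → 39 bp
  151–210 → 60 bp
Sorted largest to smallest: 111, 60, 39 bp.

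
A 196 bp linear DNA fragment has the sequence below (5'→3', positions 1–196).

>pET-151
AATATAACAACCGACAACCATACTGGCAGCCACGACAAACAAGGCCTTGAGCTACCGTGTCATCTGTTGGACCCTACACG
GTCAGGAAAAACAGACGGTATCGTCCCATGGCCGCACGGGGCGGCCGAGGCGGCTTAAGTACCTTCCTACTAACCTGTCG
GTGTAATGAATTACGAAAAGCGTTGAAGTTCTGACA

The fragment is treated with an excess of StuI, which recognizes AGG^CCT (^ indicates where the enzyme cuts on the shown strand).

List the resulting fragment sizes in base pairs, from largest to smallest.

The StuI site (AGGCCT) starts at position 42.
StuI cuts after base 3 of each site, so after position 44.
Linear molecule, 1 cut → 2 fragments:
  1–44 → 44 bp
  45–196 → 152 bp
Sorted largest to smallest: 152, 44 bp.

152, 44 bp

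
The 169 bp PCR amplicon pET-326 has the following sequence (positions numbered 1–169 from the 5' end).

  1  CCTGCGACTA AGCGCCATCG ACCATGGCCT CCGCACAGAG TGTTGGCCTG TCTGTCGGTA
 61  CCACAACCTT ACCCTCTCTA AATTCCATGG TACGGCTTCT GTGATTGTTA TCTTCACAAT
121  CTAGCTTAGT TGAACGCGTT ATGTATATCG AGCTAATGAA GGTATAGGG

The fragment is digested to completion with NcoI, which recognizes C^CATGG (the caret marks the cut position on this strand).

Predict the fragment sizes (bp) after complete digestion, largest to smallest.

NcoI sites (CCATGG) start at positions 22, 85.
NcoI cuts after the first base of each site, so after positions 22, 85.
Linear molecule, 2 cuts → 3 fragments:
  1–22 → 22 bp
  23–85 → 63 bp
  86–169 → 84 bp
Sorted largest to smallest: 84, 63, 22 bp.

84, 63, 22 bp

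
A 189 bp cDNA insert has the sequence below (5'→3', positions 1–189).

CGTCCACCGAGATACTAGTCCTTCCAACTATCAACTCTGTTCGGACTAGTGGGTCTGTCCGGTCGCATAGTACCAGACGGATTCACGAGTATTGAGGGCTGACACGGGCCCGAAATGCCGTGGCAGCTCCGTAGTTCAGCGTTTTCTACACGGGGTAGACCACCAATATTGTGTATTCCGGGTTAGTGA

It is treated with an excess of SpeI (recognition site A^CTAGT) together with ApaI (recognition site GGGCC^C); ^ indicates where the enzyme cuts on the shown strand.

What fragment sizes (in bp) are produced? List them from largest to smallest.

79, 65, 31, 14 bp

SpeI sites (ACTAGT) start at positions 14, 45.
SpeI cuts after the first base of each site, so after positions 14, 45.
The ApaI site (GGGCCC) starts at position 106.
ApaI cuts after base 5 of each site (before the last base), so after position 110.
Combined cut positions: 14, 45, 110.
Linear molecule, 3 cuts → 4 fragments:
  1–14 → 14 bp
  15–45 → 31 bp
  46–110 → 65 bp
  111–189 → 79 bp
Sorted largest to smallest: 79, 65, 31, 14 bp.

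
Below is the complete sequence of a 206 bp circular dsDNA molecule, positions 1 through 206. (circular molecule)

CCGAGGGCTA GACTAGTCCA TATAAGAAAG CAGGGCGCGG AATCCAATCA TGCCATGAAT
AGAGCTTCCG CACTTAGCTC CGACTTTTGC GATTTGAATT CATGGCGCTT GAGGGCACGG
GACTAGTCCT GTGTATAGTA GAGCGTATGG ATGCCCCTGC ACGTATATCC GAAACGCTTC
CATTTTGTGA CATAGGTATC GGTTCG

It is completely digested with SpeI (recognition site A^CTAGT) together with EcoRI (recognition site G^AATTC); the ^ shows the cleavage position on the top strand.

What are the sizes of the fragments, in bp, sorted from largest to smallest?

96, 84, 26 bp

SpeI sites (ACTAGT) start at positions 12, 122.
SpeI cuts after the first base of each site, so after positions 12, 122.
The EcoRI site (GAATTC) starts at position 96.
EcoRI cuts after the first base of each site, so after position 96.
Combined cut positions: 12, 96, 122.
Circular molecule, 3 cuts → 3 fragments:
  13–96 → 84 bp
  97–122 → 26 bp
  123–206 then 1–12 → 84 + 12 = 96 bp
Sorted largest to smallest: 96, 84, 26 bp.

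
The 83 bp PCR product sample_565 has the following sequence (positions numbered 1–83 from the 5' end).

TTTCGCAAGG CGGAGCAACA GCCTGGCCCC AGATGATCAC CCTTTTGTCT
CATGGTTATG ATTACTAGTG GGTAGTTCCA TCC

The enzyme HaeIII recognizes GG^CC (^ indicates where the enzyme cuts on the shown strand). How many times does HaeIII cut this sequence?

GGCC occurs starting at position 25.
HaeIII cuts at 1 site.

1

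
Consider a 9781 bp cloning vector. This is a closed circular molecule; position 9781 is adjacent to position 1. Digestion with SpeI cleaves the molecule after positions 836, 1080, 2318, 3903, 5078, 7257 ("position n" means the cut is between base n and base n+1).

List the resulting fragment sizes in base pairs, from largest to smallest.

3360, 2179, 1585, 1238, 1175, 244 bp

Circular molecule, 6 cuts → 6 fragments:
  1080 − 836 = 244 bp
  2318 − 1080 = 1238 bp
  3903 − 2318 = 1585 bp
  5078 − 3903 = 1175 bp
  7257 − 5078 = 2179 bp
  wrap: 9781 − 7257 + 836 = 3360 bp
Sorted largest to smallest: 3360, 2179, 1585, 1238, 1175, 244 bp.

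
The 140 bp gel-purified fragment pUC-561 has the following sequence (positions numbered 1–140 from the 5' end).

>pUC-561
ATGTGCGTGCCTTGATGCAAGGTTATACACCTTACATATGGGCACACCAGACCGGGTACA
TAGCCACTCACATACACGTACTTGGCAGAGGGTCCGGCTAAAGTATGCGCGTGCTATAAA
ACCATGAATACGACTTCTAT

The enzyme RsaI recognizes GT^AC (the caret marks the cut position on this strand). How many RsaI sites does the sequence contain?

GTAC occurs starting at positions 56, 78.
RsaI cuts at 2 sites.

2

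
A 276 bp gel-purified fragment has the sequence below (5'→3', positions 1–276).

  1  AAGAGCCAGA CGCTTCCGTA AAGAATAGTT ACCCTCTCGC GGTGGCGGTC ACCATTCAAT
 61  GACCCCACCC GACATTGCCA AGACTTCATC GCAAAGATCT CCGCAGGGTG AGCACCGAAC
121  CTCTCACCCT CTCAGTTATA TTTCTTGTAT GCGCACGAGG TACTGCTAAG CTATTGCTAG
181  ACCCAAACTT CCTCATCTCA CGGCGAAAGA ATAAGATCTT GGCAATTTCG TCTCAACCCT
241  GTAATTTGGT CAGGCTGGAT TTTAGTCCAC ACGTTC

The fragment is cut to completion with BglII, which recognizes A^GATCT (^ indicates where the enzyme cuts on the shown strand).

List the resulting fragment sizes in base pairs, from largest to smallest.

BglII sites (AGATCT) start at positions 95, 214.
BglII cuts after the first base of each site, so after positions 95, 214.
Linear molecule, 2 cuts → 3 fragments:
  1–95 → 95 bp
  96–214 → 119 bp
  215–276 → 62 bp
Sorted largest to smallest: 119, 95, 62 bp.

119, 95, 62 bp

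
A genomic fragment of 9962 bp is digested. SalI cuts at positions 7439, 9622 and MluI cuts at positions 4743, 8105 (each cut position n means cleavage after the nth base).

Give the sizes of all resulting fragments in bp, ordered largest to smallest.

Combined cut positions (sorted): 4743, 7439, 8105, 9622.
Linear molecule, 4 cuts → 5 fragments:
  4743 − 0 = 4743 bp
  7439 − 4743 = 2696 bp
  8105 − 7439 = 666 bp
  9622 − 8105 = 1517 bp
  9962 − 9622 = 340 bp
Sorted largest to smallest: 4743, 2696, 1517, 666, 340 bp.

4743, 2696, 1517, 666, 340 bp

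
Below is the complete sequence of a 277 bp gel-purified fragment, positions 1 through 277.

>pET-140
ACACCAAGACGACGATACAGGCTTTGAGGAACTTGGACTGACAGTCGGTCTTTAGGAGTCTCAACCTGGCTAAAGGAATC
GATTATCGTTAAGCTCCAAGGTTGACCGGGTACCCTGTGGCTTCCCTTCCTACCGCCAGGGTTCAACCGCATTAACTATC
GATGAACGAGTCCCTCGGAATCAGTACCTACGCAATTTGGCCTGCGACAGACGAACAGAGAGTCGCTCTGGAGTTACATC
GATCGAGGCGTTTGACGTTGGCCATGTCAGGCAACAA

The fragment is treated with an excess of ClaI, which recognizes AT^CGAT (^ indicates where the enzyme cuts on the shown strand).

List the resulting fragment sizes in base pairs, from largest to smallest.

ClaI sites (ATCGAT) start at positions 78, 158, 238.
ClaI cuts after base 2 of each site, so after positions 79, 159, 239.
Linear molecule, 3 cuts → 4 fragments:
  1–79 → 79 bp
  80–159 → 80 bp
  160–239 → 80 bp
  240–277 → 38 bp
Sorted largest to smallest: 80, 80, 79, 38 bp.

80, 80, 79, 38 bp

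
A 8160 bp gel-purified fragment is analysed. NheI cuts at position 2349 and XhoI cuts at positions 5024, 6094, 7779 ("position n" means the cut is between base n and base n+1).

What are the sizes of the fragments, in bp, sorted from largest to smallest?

Combined cut positions (sorted): 2349, 5024, 6094, 7779.
Linear molecule, 4 cuts → 5 fragments:
  2349 − 0 = 2349 bp
  5024 − 2349 = 2675 bp
  6094 − 5024 = 1070 bp
  7779 − 6094 = 1685 bp
  8160 − 7779 = 381 bp
Sorted largest to smallest: 2675, 2349, 1685, 1070, 381 bp.

2675, 2349, 1685, 1070, 381 bp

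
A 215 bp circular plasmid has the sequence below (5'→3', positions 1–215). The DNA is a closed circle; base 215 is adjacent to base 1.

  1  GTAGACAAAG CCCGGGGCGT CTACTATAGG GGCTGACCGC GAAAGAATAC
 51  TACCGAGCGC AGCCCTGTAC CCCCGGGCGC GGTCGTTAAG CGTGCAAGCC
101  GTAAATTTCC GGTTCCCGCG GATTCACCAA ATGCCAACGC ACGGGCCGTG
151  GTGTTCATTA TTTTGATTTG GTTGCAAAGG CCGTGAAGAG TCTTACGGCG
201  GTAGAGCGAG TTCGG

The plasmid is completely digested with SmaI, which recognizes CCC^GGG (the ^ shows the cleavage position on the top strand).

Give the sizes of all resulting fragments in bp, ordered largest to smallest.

154, 61 bp

SmaI sites (CCCGGG) start at positions 11, 72.
SmaI cuts after base 3 of each site, so after positions 13, 74.
Circular molecule, 2 cuts → 2 fragments:
  14–74 → 61 bp
  75–215 then 1–13 → 141 + 13 = 154 bp
Sorted largest to smallest: 154, 61 bp.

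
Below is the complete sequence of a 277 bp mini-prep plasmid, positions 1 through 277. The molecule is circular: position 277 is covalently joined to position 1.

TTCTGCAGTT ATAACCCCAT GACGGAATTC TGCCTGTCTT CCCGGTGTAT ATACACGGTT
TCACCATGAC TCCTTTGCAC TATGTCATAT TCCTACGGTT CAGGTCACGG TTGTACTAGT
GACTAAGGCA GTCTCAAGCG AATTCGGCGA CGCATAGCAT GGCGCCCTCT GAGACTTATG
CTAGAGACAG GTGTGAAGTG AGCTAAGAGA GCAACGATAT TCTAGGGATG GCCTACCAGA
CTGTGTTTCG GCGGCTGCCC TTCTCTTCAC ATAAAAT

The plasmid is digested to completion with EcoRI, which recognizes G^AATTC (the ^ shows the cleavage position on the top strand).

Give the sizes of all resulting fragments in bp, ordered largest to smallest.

EcoRI sites (GAATTC) start at positions 25, 140.
EcoRI cuts after the first base of each site, so after positions 25, 140.
Circular molecule, 2 cuts → 2 fragments:
  26–140 → 115 bp
  141–277 then 1–25 → 137 + 25 = 162 bp
Sorted largest to smallest: 162, 115 bp.

162, 115 bp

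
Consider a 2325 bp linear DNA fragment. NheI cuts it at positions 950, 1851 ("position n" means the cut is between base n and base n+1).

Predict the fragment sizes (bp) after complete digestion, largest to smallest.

950, 901, 474 bp

Linear molecule, 2 cuts → 3 fragments:
  950 − 0 = 950 bp
  1851 − 950 = 901 bp
  2325 − 1851 = 474 bp
Sorted largest to smallest: 950, 901, 474 bp.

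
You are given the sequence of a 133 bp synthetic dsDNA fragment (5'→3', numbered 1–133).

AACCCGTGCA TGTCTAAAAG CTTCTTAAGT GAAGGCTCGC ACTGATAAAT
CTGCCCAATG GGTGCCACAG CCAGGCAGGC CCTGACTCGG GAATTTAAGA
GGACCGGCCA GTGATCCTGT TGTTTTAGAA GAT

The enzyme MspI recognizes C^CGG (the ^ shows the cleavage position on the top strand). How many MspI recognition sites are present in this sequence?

CCGG occurs starting at position 104.
MspI cuts at 1 site.

1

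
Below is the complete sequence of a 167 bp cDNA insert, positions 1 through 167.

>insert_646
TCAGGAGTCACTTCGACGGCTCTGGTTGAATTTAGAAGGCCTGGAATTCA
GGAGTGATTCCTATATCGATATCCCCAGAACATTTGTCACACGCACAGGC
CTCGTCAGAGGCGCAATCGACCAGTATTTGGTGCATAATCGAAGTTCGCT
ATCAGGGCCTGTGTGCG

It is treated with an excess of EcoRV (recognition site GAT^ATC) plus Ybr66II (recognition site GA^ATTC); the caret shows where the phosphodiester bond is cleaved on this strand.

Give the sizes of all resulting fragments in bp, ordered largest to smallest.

The EcoRV site (GATATC) starts at position 68.
EcoRV cuts after base 3 of each site, so after position 70.
The Ybr66II site (GAATTC) starts at position 44.
Ybr66II cuts after base 2 of each site, so after position 45.
Combined cut positions: 45, 70.
Linear molecule, 2 cuts → 3 fragments:
  1–45 → 45 bp
  46–70 → 25 bp
  71–167 → 97 bp
Sorted largest to smallest: 97, 45, 25 bp.

97, 45, 25 bp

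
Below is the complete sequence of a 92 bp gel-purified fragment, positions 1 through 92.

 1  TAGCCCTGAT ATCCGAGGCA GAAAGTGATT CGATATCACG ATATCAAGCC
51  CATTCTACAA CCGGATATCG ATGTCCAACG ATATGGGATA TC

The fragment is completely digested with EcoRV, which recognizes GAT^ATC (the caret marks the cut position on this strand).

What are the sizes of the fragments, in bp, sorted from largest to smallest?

EcoRV sites (GATATC) start at positions 8, 32, 40, 64, 87.
EcoRV cuts after base 3 of each site, so after positions 10, 34, 42, 66, 89.
Linear molecule, 5 cuts → 6 fragments:
  1–10 → 10 bp
  11–34 → 24 bp
  35–42 → 8 bp
  43–66 → 24 bp
  67–89 → 23 bp
  90–92 → 3 bp
Sorted largest to smallest: 24, 24, 23, 10, 8, 3 bp.

24, 24, 23, 10, 8, 3 bp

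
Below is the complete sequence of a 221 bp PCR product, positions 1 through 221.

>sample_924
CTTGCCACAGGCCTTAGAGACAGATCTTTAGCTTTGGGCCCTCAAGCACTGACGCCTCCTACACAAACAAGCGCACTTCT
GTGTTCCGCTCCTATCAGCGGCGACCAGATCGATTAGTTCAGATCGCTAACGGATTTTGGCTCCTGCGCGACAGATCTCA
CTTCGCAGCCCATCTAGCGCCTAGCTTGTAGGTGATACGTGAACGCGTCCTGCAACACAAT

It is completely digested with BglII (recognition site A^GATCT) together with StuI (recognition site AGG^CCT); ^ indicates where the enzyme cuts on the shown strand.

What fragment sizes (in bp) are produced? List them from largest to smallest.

131, 68, 11, 11 bp

BglII sites (AGATCT) start at positions 22, 153.
BglII cuts after the first base of each site, so after positions 22, 153.
The StuI site (AGGCCT) starts at position 9.
StuI cuts after base 3 of each site, so after position 11.
Combined cut positions: 11, 22, 153.
Linear molecule, 3 cuts → 4 fragments:
  1–11 → 11 bp
  12–22 → 11 bp
  23–153 → 131 bp
  154–221 → 68 bp
Sorted largest to smallest: 131, 68, 11, 11 bp.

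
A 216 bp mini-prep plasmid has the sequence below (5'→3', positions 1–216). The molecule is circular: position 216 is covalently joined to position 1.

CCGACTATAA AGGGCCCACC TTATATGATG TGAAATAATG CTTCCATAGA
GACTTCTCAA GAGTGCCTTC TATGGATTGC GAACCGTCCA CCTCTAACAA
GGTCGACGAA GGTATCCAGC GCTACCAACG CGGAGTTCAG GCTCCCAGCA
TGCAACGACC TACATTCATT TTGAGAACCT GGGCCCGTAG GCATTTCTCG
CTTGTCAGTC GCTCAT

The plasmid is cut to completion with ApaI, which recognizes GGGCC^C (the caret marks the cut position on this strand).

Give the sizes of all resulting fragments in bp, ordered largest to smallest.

ApaI sites (GGGCCC) start at positions 12, 181.
ApaI cuts after base 5 of each site (before the last base), so after positions 16, 185.
Circular molecule, 2 cuts → 2 fragments:
  17–185 → 169 bp
  186–216 then 1–16 → 31 + 16 = 47 bp
Sorted largest to smallest: 169, 47 bp.

169, 47 bp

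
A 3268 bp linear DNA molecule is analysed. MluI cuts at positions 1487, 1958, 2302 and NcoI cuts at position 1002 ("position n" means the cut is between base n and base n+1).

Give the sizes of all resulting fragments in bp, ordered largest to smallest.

Combined cut positions (sorted): 1002, 1487, 1958, 2302.
Linear molecule, 4 cuts → 5 fragments:
  1002 − 0 = 1002 bp
  1487 − 1002 = 485 bp
  1958 − 1487 = 471 bp
  2302 − 1958 = 344 bp
  3268 − 2302 = 966 bp
Sorted largest to smallest: 1002, 966, 485, 471, 344 bp.

1002, 966, 485, 471, 344 bp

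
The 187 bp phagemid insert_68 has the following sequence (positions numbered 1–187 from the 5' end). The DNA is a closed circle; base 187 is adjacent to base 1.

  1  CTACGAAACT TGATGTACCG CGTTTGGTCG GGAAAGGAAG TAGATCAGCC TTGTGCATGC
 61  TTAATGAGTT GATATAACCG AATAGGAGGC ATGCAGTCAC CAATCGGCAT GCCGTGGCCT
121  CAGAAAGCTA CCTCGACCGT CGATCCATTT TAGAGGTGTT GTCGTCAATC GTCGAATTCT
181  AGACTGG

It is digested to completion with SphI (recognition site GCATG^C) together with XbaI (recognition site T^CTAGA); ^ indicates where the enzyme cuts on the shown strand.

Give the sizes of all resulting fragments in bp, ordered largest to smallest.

68, 67, 34, 18 bp

SphI sites (GCATGC) start at positions 55, 89, 107.
SphI cuts after base 5 of each site (before the last base), so after positions 59, 93, 111.
The XbaI site (TCTAGA) starts at position 178.
XbaI cuts after the first base of each site, so after position 178.
Combined cut positions: 59, 93, 111, 178.
Circular molecule, 4 cuts → 4 fragments:
  60–93 → 34 bp
  94–111 → 18 bp
  112–178 → 67 bp
  179–187 then 1–59 → 9 + 59 = 68 bp
Sorted largest to smallest: 68, 67, 34, 18 bp.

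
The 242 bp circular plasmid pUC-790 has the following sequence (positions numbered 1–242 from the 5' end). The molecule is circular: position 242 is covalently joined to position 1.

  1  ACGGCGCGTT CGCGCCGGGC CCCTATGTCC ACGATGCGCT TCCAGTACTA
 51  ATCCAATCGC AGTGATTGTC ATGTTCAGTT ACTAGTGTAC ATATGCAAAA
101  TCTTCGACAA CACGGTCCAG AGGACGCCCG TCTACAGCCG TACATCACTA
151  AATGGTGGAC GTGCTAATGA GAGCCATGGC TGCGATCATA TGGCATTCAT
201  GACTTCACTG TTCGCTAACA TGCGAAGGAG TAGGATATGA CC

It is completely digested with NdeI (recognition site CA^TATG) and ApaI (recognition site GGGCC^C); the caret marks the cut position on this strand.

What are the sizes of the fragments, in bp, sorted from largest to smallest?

NdeI sites (CATATG) start at positions 90, 187.
NdeI cuts after base 2 of each site, so after positions 91, 188.
The ApaI site (GGGCCC) starts at position 17.
ApaI cuts after base 5 of each site (before the last base), so after position 21.
Combined cut positions: 21, 91, 188.
Circular molecule, 3 cuts → 3 fragments:
  22–91 → 70 bp
  92–188 → 97 bp
  189–242 then 1–21 → 54 + 21 = 75 bp
Sorted largest to smallest: 97, 75, 70 bp.

97, 75, 70 bp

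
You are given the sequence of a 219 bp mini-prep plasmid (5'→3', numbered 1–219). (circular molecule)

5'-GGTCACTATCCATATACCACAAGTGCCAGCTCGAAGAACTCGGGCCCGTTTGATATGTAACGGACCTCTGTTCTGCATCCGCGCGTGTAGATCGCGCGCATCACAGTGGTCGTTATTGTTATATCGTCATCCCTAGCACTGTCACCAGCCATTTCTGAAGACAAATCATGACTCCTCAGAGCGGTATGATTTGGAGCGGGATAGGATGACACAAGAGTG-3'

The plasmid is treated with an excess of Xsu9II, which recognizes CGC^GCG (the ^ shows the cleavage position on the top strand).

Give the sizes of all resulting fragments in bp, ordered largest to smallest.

206, 13 bp

Xsu9II sites (CGCGCG) start at positions 80, 93.
Xsu9II cuts after base 3 of each site, so after positions 82, 95.
Circular molecule, 2 cuts → 2 fragments:
  83–95 → 13 bp
  96–219 then 1–82 → 124 + 82 = 206 bp
Sorted largest to smallest: 206, 13 bp.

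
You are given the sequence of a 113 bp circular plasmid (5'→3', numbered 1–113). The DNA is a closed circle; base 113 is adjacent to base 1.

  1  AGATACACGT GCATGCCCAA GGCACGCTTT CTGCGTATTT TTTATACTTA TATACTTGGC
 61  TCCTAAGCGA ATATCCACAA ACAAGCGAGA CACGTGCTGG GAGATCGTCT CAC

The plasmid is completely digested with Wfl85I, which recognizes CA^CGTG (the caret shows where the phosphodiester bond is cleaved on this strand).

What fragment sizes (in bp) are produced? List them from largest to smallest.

Wfl85I sites (CACGTG) start at positions 6, 91.
Wfl85I cuts after base 2 of each site, so after positions 7, 92.
Circular molecule, 2 cuts → 2 fragments:
  8–92 → 85 bp
  93–113 then 1–7 → 21 + 7 = 28 bp
Sorted largest to smallest: 85, 28 bp.

85, 28 bp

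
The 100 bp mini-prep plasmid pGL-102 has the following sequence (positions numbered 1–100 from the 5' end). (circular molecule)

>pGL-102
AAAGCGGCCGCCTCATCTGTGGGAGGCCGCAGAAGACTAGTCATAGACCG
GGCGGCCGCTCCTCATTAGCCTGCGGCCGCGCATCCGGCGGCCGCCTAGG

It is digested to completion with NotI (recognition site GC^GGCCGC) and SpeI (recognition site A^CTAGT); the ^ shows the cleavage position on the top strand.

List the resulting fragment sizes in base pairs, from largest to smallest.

31, 21, 17, 16, 15 bp

NotI sites (GCGGCCGC) start at positions 4, 52, 73, 88.
NotI cuts after base 2 of each site, so after positions 5, 53, 74, 89.
The SpeI site (ACTAGT) starts at position 36.
SpeI cuts after the first base of each site, so after position 36.
Combined cut positions: 5, 36, 53, 74, 89.
Circular molecule, 5 cuts → 5 fragments:
  6–36 → 31 bp
  37–53 → 17 bp
  54–74 → 21 bp
  75–89 → 15 bp
  90–100 then 1–5 → 11 + 5 = 16 bp
Sorted largest to smallest: 31, 21, 17, 16, 15 bp.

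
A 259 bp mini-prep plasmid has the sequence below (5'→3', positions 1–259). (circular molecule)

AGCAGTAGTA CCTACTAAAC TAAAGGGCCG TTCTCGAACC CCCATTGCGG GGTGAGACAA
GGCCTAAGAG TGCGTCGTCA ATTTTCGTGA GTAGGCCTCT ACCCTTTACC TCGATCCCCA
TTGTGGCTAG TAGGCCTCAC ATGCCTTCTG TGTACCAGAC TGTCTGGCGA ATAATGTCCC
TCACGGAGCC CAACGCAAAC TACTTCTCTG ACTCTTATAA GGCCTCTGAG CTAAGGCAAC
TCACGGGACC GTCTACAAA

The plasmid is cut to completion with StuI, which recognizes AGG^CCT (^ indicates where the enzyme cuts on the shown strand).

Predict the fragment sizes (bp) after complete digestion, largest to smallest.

StuI sites (AGGCCT) start at positions 60, 93, 132, 220.
StuI cuts after base 3 of each site, so after positions 62, 95, 134, 222.
Circular molecule, 4 cuts → 4 fragments:
  63–95 → 33 bp
  96–134 → 39 bp
  135–222 → 88 bp
  223–259 then 1–62 → 37 + 62 = 99 bp
Sorted largest to smallest: 99, 88, 39, 33 bp.

99, 88, 39, 33 bp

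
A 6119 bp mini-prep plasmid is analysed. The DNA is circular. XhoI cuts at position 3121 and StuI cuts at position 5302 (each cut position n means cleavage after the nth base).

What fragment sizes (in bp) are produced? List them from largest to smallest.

3938, 2181 bp

Combined cut positions (sorted): 3121, 5302.
Circular molecule, 2 cuts → 2 fragments:
  5302 − 3121 = 2181 bp
  wrap: 6119 − 5302 + 3121 = 3938 bp
Sorted largest to smallest: 3938, 2181 bp.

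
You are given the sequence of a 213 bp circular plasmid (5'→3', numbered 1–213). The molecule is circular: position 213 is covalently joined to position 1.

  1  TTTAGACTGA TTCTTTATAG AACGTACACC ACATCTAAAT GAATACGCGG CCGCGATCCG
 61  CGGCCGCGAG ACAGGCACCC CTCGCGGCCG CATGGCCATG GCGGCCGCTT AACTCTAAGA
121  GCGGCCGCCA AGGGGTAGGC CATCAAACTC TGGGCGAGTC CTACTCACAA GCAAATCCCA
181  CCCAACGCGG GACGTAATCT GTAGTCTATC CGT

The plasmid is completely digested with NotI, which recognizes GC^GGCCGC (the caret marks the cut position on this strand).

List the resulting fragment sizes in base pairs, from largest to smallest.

NotI sites (GCGGCCGC) start at positions 47, 60, 84, 101, 121.
NotI cuts after base 2 of each site, so after positions 48, 61, 85, 102, 122.
Circular molecule, 5 cuts → 5 fragments:
  49–61 → 13 bp
  62–85 → 24 bp
  86–102 → 17 bp
  103–122 → 20 bp
  123–213 then 1–48 → 91 + 48 = 139 bp
Sorted largest to smallest: 139, 24, 20, 17, 13 bp.

139, 24, 20, 17, 13 bp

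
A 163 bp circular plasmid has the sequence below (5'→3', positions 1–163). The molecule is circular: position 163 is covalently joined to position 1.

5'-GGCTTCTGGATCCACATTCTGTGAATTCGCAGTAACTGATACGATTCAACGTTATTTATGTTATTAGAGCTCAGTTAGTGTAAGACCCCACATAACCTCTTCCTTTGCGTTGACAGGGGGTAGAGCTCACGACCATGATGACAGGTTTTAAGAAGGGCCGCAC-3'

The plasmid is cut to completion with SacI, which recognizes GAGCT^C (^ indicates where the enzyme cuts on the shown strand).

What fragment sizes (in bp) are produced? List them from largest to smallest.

107, 56 bp

SacI sites (GAGCTC) start at positions 67, 123.
SacI cuts after base 5 of each site (before the last base), so after positions 71, 127.
Circular molecule, 2 cuts → 2 fragments:
  72–127 → 56 bp
  128–163 then 1–71 → 36 + 71 = 107 bp
Sorted largest to smallest: 107, 56 bp.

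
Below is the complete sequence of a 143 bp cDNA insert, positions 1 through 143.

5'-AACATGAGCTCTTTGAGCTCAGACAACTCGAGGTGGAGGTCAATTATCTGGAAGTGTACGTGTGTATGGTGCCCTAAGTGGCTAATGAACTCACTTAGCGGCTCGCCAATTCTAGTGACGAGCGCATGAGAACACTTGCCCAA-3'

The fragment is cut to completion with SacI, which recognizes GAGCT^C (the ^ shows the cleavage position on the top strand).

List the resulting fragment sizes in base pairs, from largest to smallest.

SacI sites (GAGCTC) start at positions 6, 15.
SacI cuts after base 5 of each site (before the last base), so after positions 10, 19.
Linear molecule, 2 cuts → 3 fragments:
  1–10 → 10 bp
  11–19 → 9 bp
  20–143 → 124 bp
Sorted largest to smallest: 124, 10, 9 bp.

124, 10, 9 bp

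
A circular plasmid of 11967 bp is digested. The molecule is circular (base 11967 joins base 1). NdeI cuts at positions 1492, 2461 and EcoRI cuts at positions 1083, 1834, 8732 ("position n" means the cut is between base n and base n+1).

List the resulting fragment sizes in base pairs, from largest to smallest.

Combined cut positions (sorted): 1083, 1492, 1834, 2461, 8732.
Circular molecule, 5 cuts → 5 fragments:
  1492 − 1083 = 409 bp
  1834 − 1492 = 342 bp
  2461 − 1834 = 627 bp
  8732 − 2461 = 6271 bp
  wrap: 11967 − 8732 + 1083 = 4318 bp
Sorted largest to smallest: 6271, 4318, 627, 409, 342 bp.

6271, 4318, 627, 409, 342 bp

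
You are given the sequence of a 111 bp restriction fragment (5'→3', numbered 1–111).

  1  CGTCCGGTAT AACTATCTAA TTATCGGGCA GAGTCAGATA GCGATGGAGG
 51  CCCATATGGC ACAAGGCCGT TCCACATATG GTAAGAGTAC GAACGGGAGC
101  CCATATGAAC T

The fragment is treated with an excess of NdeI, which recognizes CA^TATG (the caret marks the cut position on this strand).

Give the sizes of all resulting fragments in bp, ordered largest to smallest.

54, 27, 22, 8 bp

NdeI sites (CATATG) start at positions 53, 75, 102.
NdeI cuts after base 2 of each site, so after positions 54, 76, 103.
Linear molecule, 3 cuts → 4 fragments:
  1–54 → 54 bp
  55–76 → 22 bp
  77–103 → 27 bp
  104–111 → 8 bp
Sorted largest to smallest: 54, 27, 22, 8 bp.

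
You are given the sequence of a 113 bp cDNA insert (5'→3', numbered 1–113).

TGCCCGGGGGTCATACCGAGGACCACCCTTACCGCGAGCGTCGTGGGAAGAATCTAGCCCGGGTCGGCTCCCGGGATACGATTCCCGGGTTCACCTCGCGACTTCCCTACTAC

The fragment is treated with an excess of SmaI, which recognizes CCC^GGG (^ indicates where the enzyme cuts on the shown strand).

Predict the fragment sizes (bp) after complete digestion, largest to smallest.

55, 27, 14, 12, 5 bp

SmaI sites (CCCGGG) start at positions 3, 58, 70, 84.
SmaI cuts after base 3 of each site, so after positions 5, 60, 72, 86.
Linear molecule, 4 cuts → 5 fragments:
  1–5 → 5 bp
  6–60 → 55 bp
  61–72 → 12 bp
  73–86 → 14 bp
  87–113 → 27 bp
Sorted largest to smallest: 55, 27, 14, 12, 5 bp.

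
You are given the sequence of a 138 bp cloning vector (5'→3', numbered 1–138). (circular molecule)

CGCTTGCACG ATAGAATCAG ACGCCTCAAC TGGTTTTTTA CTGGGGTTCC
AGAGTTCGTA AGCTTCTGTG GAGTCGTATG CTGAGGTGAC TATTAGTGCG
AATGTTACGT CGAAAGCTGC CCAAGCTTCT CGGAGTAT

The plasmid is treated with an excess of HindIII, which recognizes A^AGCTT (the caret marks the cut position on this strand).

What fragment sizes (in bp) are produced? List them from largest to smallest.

HindIII sites (AAGCTT) start at positions 60, 123.
HindIII cuts after the first base of each site, so after positions 60, 123.
Circular molecule, 2 cuts → 2 fragments:
  61–123 → 63 bp
  124–138 then 1–60 → 15 + 60 = 75 bp
Sorted largest to smallest: 75, 63 bp.

75, 63 bp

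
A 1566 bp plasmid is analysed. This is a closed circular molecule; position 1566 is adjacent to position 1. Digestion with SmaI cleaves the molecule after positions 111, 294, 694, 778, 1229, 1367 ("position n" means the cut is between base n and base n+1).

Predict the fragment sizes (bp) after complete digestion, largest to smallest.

451, 400, 310, 183, 138, 84 bp

Circular molecule, 6 cuts → 6 fragments:
  294 − 111 = 183 bp
  694 − 294 = 400 bp
  778 − 694 = 84 bp
  1229 − 778 = 451 bp
  1367 − 1229 = 138 bp
  wrap: 1566 − 1367 + 111 = 310 bp
Sorted largest to smallest: 451, 400, 310, 183, 138, 84 bp.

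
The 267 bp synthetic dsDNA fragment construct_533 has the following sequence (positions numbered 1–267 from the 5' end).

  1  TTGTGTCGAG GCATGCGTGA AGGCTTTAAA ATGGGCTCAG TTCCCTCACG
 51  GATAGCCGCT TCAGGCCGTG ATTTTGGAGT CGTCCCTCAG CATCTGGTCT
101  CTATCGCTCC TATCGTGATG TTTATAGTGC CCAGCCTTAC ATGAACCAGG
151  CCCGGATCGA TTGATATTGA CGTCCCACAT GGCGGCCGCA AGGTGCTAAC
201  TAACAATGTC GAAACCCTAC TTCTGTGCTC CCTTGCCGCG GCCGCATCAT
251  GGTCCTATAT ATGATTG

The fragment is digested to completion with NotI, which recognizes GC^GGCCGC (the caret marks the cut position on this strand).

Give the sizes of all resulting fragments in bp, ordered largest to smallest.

183, 56, 28 bp

NotI sites (GCGGCCGC) start at positions 182, 238.
NotI cuts after base 2 of each site, so after positions 183, 239.
Linear molecule, 2 cuts → 3 fragments:
  1–183 → 183 bp
  184–239 → 56 bp
  240–267 → 28 bp
Sorted largest to smallest: 183, 56, 28 bp.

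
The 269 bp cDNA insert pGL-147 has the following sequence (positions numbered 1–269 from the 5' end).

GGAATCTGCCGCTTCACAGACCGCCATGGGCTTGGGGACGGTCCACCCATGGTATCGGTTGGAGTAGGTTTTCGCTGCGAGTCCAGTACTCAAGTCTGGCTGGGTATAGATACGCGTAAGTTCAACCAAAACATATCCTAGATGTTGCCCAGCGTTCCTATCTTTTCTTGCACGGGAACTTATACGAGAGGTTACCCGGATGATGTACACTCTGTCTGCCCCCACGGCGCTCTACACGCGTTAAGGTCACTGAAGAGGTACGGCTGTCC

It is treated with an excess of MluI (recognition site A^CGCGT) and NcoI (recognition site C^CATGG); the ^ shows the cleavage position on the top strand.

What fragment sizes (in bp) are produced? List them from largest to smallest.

MluI sites (ACGCGT) start at positions 112, 236.
MluI cuts after the first base of each site, so after positions 112, 236.
NcoI sites (CCATGG) start at positions 24, 47.
NcoI cuts after the first base of each site, so after positions 24, 47.
Combined cut positions: 24, 47, 112, 236.
Linear molecule, 4 cuts → 5 fragments:
  1–24 → 24 bp
  25–47 → 23 bp
  48–112 → 65 bp
  113–236 → 124 bp
  237–269 → 33 bp
Sorted largest to smallest: 124, 65, 33, 24, 23 bp.

124, 65, 33, 24, 23 bp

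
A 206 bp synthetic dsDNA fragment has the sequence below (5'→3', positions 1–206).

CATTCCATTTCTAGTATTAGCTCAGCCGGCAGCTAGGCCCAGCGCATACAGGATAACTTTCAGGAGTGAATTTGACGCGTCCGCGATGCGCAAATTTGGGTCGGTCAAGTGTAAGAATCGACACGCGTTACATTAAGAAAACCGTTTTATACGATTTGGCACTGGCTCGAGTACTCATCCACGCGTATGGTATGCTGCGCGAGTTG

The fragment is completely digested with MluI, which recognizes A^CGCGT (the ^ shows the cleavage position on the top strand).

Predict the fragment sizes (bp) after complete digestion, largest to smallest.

MluI sites (ACGCGT) start at positions 75, 123, 181.
MluI cuts after the first base of each site, so after positions 75, 123, 181.
Linear molecule, 3 cuts → 4 fragments:
  1–75 → 75 bp
  76–123 → 48 bp
  124–181 → 58 bp
  182–206 → 25 bp
Sorted largest to smallest: 75, 58, 48, 25 bp.

75, 58, 48, 25 bp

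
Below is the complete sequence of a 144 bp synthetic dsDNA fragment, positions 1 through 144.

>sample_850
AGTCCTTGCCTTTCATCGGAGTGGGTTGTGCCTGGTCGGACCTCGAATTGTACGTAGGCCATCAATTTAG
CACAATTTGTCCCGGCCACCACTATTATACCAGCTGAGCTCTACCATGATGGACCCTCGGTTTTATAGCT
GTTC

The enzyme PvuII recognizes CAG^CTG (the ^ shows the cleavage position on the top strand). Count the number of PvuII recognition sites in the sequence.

CAGCTG occurs starting at position 101.
PvuII cuts at 1 site.

1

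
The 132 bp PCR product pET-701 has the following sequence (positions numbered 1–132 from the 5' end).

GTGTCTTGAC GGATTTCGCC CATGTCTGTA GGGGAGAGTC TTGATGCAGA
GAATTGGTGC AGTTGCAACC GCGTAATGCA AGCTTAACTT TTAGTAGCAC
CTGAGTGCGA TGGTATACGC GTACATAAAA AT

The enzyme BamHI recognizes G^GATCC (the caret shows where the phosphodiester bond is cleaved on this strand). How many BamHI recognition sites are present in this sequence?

No occurrence of GGATCC is present in the sequence.
BamHI does not cut: 0 sites.

0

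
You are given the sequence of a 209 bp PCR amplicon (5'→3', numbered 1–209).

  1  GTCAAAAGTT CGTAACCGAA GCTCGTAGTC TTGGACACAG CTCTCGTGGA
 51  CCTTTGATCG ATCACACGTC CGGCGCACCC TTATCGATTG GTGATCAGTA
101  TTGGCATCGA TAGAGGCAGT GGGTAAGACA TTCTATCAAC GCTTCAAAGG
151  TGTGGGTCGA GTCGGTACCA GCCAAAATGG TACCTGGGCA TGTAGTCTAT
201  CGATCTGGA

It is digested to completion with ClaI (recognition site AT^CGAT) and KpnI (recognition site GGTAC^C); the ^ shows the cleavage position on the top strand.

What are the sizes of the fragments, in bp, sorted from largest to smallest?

61, 58, 26, 23, 17, 15, 9 bp

ClaI sites (ATCGAT) start at positions 57, 83, 106, 199.
ClaI cuts after base 2 of each site, so after positions 58, 84, 107, 200.
KpnI sites (GGTACC) start at positions 164, 179.
KpnI cuts after base 5 of each site (before the last base), so after positions 168, 183.
Combined cut positions: 58, 84, 107, 168, 183, 200.
Linear molecule, 6 cuts → 7 fragments:
  1–58 → 58 bp
  59–84 → 26 bp
  85–107 → 23 bp
  108–168 → 61 bp
  169–183 → 15 bp
  184–200 → 17 bp
  201–209 → 9 bp
Sorted largest to smallest: 61, 58, 26, 23, 17, 15, 9 bp.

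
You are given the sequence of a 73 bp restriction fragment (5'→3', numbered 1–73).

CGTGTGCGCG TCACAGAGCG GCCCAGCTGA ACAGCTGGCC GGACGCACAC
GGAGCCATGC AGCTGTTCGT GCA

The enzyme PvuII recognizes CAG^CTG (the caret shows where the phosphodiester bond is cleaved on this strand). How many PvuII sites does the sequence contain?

CAGCTG occurs starting at positions 24, 32, 60.
PvuII cuts at 3 sites.

3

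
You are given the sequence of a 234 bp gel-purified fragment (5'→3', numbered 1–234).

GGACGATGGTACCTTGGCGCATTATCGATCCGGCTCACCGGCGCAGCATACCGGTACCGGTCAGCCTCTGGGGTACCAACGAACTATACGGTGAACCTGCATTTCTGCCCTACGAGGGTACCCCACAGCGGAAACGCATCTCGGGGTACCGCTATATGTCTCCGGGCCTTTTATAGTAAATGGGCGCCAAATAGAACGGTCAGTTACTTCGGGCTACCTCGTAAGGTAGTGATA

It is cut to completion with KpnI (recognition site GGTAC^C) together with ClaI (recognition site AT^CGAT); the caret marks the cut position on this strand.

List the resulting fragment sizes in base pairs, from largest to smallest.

85, 45, 32, 28, 19, 13, 12 bp

KpnI sites (GGTACC) start at positions 8, 53, 72, 117, 145.
KpnI cuts after base 5 of each site (before the last base), so after positions 12, 57, 76, 121, 149.
The ClaI site (ATCGAT) starts at position 24.
ClaI cuts after base 2 of each site, so after position 25.
Combined cut positions: 12, 25, 57, 76, 121, 149.
Linear molecule, 6 cuts → 7 fragments:
  1–12 → 12 bp
  13–25 → 13 bp
  26–57 → 32 bp
  58–76 → 19 bp
  77–121 → 45 bp
  122–149 → 28 bp
  150–234 → 85 bp
Sorted largest to smallest: 85, 45, 32, 28, 19, 13, 12 bp.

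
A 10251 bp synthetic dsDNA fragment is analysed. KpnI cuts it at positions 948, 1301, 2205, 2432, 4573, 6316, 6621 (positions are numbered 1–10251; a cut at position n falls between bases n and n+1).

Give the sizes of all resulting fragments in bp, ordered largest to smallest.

3630, 2141, 1743, 948, 904, 353, 305, 227 bp

Linear molecule, 7 cuts → 8 fragments:
  948 − 0 = 948 bp
  1301 − 948 = 353 bp
  2205 − 1301 = 904 bp
  2432 − 2205 = 227 bp
  4573 − 2432 = 2141 bp
  6316 − 4573 = 1743 bp
  6621 − 6316 = 305 bp
  10251 − 6621 = 3630 bp
Sorted largest to smallest: 3630, 2141, 1743, 948, 904, 353, 305, 227 bp.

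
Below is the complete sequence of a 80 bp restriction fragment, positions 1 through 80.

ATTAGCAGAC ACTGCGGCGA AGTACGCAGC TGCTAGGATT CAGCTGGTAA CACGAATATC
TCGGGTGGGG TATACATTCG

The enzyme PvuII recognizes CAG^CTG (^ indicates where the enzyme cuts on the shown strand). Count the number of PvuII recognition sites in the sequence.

CAGCTG occurs starting at positions 27, 41.
PvuII cuts at 2 sites.

2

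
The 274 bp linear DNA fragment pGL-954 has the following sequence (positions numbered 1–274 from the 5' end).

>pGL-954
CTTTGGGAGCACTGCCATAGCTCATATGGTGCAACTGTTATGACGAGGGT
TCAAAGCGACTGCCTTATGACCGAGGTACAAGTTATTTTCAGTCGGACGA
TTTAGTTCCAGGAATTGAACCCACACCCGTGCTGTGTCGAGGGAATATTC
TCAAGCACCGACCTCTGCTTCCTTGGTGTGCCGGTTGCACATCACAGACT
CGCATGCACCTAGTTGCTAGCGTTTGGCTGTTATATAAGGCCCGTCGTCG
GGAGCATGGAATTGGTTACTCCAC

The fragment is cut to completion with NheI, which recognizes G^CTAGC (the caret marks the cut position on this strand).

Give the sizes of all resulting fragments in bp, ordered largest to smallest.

The NheI site (GCTAGC) starts at position 216.
NheI cuts after the first base of each site, so after position 216.
Linear molecule, 1 cut → 2 fragments:
  1–216 → 216 bp
  217–274 → 58 bp
Sorted largest to smallest: 216, 58 bp.

216, 58 bp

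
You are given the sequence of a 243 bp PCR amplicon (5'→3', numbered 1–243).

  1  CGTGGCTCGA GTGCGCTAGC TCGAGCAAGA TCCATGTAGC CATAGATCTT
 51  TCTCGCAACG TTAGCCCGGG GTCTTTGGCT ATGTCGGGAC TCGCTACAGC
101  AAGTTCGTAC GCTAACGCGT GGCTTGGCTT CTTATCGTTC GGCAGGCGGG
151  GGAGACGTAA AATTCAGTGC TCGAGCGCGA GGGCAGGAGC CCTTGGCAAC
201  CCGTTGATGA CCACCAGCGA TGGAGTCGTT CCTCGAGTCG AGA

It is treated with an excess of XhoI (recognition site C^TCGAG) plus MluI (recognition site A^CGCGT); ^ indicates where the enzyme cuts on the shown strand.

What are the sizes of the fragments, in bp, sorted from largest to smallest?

95, 62, 55, 14, 11, 6 bp

XhoI sites (CTCGAG) start at positions 6, 20, 170, 232.
XhoI cuts after the first base of each site, so after positions 6, 20, 170, 232.
The MluI site (ACGCGT) starts at position 115.
MluI cuts after the first base of each site, so after position 115.
Combined cut positions: 6, 20, 115, 170, 232.
Linear molecule, 5 cuts → 6 fragments:
  1–6 → 6 bp
  7–20 → 14 bp
  21–115 → 95 bp
  116–170 → 55 bp
  171–232 → 62 bp
  233–243 → 11 bp
Sorted largest to smallest: 95, 62, 55, 14, 11, 6 bp.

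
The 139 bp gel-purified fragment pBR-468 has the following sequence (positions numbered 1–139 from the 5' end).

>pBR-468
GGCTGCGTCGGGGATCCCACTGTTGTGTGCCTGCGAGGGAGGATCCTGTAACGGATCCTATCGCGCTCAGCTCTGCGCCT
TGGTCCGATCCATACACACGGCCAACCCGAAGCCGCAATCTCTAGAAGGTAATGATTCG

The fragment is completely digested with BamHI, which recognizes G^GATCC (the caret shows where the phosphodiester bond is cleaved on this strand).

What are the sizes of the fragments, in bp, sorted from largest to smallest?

86, 29, 12, 12 bp

BamHI sites (GGATCC) start at positions 12, 41, 53.
BamHI cuts after the first base of each site, so after positions 12, 41, 53.
Linear molecule, 3 cuts → 4 fragments:
  1–12 → 12 bp
  13–41 → 29 bp
  42–53 → 12 bp
  54–139 → 86 bp
Sorted largest to smallest: 86, 29, 12, 12 bp.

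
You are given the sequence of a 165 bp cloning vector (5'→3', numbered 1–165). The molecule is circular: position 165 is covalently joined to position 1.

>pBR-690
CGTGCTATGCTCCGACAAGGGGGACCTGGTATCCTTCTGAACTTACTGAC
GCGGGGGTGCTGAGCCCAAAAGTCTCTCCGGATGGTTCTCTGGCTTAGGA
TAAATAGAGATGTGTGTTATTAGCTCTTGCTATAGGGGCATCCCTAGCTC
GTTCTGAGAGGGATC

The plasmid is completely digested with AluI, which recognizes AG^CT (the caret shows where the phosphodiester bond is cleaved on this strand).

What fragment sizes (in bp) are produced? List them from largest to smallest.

AluI sites (AGCT) start at positions 122, 146.
AluI cuts after base 2 of each site, so after positions 123, 147.
Circular molecule, 2 cuts → 2 fragments:
  124–147 → 24 bp
  148–165 then 1–123 → 18 + 123 = 141 bp
Sorted largest to smallest: 141, 24 bp.

141, 24 bp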